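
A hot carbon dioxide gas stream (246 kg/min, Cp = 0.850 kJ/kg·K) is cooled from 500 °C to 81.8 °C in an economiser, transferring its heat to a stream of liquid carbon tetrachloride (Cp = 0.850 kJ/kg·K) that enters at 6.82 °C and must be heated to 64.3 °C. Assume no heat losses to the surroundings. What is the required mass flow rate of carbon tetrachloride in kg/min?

ṁ_c = 1790 kg/min

Heat released by hot stream: Q = 246 × 0.850 × (500 − 81.8) = 87446 kJ/min
Energy balance on cold side (adiabatic exchanger): Q = ṁ_c·Cp_c·(T_c,out − T_c,in)
ṁ_c = 87446 / [0.850 × (64.3 − 6.82)] = 1789.8 kg/min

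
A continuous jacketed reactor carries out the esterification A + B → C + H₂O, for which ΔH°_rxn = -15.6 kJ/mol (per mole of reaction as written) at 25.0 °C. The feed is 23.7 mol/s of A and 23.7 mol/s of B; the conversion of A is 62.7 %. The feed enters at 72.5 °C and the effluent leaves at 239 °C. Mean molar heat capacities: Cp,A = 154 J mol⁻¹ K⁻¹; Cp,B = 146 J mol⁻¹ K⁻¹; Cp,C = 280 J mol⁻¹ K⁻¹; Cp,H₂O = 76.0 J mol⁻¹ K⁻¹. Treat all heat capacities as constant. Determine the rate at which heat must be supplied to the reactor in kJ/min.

Extent of reaction ξ = 0.627 × 23.7 = 14.86 mol/s
Reaction term: ξ·ΔH°_rxn = 14.86 × -15.6 = -231.81 kJ/s
Sensible, feed 72.5→25 °C: -337.73 kJ/s
Outlet flows (mol/s): A 8.8401, B 8.8401, C 14.86, H₂O 14.86
Sensible, products 25→239 °C: 1699.6 kJ/s
Q = ΔH = 1130.1 kJ/s = 1130.1 kW
Heat supplied = 67805 kJ/min

Q_in = 67800 kJ/min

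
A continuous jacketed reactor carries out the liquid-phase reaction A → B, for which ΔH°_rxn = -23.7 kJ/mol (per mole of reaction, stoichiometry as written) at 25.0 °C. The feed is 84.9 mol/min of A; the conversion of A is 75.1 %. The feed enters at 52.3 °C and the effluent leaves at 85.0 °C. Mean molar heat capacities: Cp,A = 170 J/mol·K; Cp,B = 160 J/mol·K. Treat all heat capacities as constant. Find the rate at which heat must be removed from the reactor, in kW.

Q_out = 18.0 kW

Extent of reaction ξ = 0.751 × 84.9 = 63.76 mol/min
Reaction term: ξ·ΔH°_rxn = 63.76 × -23.7 = -1511.1 kJ/min
Sensible, feed 52.3→25 °C: -394.02 kJ/min
Outlet flows (mol/min): A 21.14, B 63.76
Sensible, products 25→85.0 °C: 827.72 kJ/min
Q = ΔH = -1077.4 kJ/min = -17.957 kW
Heat removed = 17.957 kW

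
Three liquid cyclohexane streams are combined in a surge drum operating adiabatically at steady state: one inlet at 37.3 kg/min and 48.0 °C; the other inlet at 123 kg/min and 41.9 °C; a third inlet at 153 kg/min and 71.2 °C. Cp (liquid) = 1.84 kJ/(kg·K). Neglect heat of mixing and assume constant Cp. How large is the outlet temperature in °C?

No heat crosses the boundary, so H_out = H_in.
Σ ṁᵢCp,ᵢTᵢ = 37.3×1.84×48.0 + 123×1.84×41.9 + 153×1.84×71.2 = 32821
Σ ṁᵢCp,ᵢ = 37.3×1.84 + 123×1.84 + 153×1.84 = 576.47
T_out = 32821 / 576.47 = 56.935 °C

T_out = 56.9 °C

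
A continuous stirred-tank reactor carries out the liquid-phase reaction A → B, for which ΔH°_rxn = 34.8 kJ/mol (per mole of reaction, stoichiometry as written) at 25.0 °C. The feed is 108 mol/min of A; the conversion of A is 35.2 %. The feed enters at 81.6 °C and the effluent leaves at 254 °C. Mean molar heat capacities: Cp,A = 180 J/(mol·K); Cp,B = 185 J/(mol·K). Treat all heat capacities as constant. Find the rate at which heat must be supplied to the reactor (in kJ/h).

Extent of reaction ξ = 0.352 × 108 = 38.016 mol/min
Reaction term: ξ·ΔH°_rxn = 38.016 × 34.8 = 1323 kJ/min
Sensible, feed 81.6→25 °C: -1100.3 kJ/min
Outlet flows (mol/min): A 69.984, B 38.016
Sensible, products 25→254 °C: 4495.3 kJ/min
Q = ΔH = 4717.9 kJ/min = 78.632 kW
Heat supplied = 283080 kJ/h

Q_in = 283000 kJ/h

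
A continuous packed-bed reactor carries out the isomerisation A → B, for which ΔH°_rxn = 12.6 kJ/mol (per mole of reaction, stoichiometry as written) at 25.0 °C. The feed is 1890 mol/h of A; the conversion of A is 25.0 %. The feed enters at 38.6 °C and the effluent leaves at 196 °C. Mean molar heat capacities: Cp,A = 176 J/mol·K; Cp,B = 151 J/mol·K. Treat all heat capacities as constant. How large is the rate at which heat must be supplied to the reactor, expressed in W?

Q_in = 15600 W

Extent of reaction ξ = 0.250 × 1890 = 472.5 mol/h
Reaction term: ξ·ΔH°_rxn = 472.5 × 12.6 = 5953.5 kJ/h
Sensible, feed 38.6→25 °C: -4523.9 kJ/h
Outlet flows (mol/h): A 1417.5, B 472.5
Sensible, products 25→196 °C: 54862 kJ/h
Q = ΔH = 56291 kJ/h = 15.636 kW
Heat supplied = 15636 W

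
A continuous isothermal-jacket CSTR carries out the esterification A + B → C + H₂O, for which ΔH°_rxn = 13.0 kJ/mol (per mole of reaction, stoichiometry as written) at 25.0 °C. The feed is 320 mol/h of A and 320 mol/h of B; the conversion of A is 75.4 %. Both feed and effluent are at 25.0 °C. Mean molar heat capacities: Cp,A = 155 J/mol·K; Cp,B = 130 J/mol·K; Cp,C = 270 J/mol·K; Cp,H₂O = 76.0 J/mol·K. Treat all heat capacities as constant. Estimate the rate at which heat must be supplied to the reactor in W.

Extent of reaction ξ = 0.754 × 320 = 241.28 mol/h
Reaction term: ξ·ΔH°_rxn = 241.28 × 13.0 = 3136.6 kJ/h
Q = ΔH = 3136.6 kJ/h = 0.87129 kW
Heat supplied = 871.29 W

Q_in = 871 W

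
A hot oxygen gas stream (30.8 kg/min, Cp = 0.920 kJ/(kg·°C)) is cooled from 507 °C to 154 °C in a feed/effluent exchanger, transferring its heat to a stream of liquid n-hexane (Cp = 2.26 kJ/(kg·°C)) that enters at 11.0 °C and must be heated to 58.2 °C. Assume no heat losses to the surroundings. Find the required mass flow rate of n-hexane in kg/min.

ṁ_c = 93.8 kg/min

Heat released by hot stream: Q = 30.8 × 0.920 × (507 − 154) = 10003 kJ/min
Energy balance on cold side (adiabatic exchanger): Q = ṁ_c·Cp_c·(T_c,out − T_c,in)
ṁ_c = 10003 / [2.26 × (58.2 − 11.0)] = 93.77 kg/min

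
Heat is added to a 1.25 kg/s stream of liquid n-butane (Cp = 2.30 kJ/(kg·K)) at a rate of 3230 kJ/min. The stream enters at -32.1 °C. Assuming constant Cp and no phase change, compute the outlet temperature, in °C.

T_out = -13.4 °C

Q = 3230 kJ/min = 53.833 kJ/s
ΔT = Q/(ṁ·Cp) = 53.833/(1.25×2.30) = 18.725 K
T_out = -32.1 + 18.725 = -13.375 °C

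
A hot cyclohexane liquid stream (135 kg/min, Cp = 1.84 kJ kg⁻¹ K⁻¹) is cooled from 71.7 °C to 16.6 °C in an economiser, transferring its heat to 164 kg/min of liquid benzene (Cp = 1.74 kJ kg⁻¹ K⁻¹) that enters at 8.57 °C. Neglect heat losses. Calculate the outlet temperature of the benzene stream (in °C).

Heat released by hot stream: Q = 135 × 1.84 × (71.7 − 16.6) = 13687 kJ/min
Energy balance on cold side (adiabatic exchanger): Q = ṁ_c·Cp_c·(T_c,out − T_c,in)
T_c,out = 8.57 + 13687/(164 × 1.74) = 56.533 °C

T_c,out = 56.5 °C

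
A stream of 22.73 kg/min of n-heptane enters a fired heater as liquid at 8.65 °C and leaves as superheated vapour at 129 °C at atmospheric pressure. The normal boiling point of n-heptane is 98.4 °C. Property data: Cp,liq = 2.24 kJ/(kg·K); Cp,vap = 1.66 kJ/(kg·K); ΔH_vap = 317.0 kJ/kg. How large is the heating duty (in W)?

Q = 215000 W

liquid 8.65→98.4 °C: 201.04 kJ/kg
vaporisation at 98.4 °C: 317 kJ/kg
vapour 98.4→129 °C: 50.796 kJ/kg
Δh = 201.04 + 317 + 50.796 = 568.84 kJ/kg
Q = ṁ·Δh = 22.73 kg/min × 568.84 kJ/kg = 12930 kJ/min
|Q| = 215.49 kW = 215490 W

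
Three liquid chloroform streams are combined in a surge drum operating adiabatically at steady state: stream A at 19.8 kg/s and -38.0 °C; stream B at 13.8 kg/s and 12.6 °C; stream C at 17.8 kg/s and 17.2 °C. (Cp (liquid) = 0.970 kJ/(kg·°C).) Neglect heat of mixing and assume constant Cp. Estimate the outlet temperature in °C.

T_out = -5.30 °C

No heat crosses the boundary, so H_out = H_in.
Σ ṁᵢCp,ᵢTᵢ = 19.8×0.970×-38.0 + 13.8×0.970×12.6 + 17.8×0.970×17.2 = -264.19
Σ ṁᵢCp,ᵢ = 19.8×0.970 + 13.8×0.970 + 17.8×0.970 = 49.858
T_out = -264.19 / 49.858 = -5.2988 °C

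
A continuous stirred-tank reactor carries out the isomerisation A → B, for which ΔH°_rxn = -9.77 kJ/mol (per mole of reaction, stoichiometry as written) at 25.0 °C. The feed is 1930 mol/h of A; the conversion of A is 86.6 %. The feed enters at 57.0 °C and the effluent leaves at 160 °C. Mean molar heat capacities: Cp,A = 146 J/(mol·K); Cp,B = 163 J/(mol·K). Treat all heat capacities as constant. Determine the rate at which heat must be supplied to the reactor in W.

Q_in = 4590 W

Extent of reaction ξ = 0.866 × 1930 = 1671.4 mol/h
Reaction term: ξ·ΔH°_rxn = 1671.4 × -9.77 = -16329 kJ/h
Sensible, feed 57.0→25 °C: -9017 kJ/h
Outlet flows (mol/h): A 258.62, B 1671.4
Sensible, products 25→160 °C: 41876 kJ/h
Q = ΔH = 16530 kJ/h = 4.5916 kW
Heat supplied = 4591.6 W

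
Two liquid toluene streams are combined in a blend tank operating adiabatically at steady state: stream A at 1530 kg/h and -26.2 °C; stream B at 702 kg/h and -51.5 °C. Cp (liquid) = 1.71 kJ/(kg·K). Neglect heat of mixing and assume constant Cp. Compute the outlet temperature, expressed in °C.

T_out = -34.2 °C

No heat crosses the boundary, so H_out = H_in.
Σ ṁᵢCp,ᵢTᵢ = 1530×1.71×-26.2 + 702×1.71×-51.5 = -130370
Σ ṁᵢCp,ᵢ = 1530×1.71 + 702×1.71 = 3816.7
T_out = -130370 / 3816.7 = -34.157 °C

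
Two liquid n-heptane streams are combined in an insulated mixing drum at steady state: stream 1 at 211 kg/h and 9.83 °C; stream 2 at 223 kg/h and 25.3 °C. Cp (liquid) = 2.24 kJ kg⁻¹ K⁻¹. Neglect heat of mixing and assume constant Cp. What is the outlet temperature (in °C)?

T_out = 17.8 °C

No heat crosses the boundary, so H_out = H_in.
T_out = Σ ṁᵢCp,ᵢTᵢ / Σ ṁᵢCp,ᵢ
      = 17284 / 972.16 = 17.779 °C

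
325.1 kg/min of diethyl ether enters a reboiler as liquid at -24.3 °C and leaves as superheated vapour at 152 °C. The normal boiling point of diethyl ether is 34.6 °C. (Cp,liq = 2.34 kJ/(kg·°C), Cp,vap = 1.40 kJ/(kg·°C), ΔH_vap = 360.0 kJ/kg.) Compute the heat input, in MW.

Q = 3.59 MW

liquid -24.3→34.6 °C: 137.83 kJ/kg
vaporisation at 34.6 °C: 360 kJ/kg
vapour 34.6→152 °C: 164.36 kJ/kg
Δh = 137.83 + 360 + 164.36 = 662.19 kJ/kg
Q = ṁ·Δh = 325.1 kg/min × 662.19 kJ/kg = 215280 kJ/min
|Q| = 3587.9 kW = 3.5879 MW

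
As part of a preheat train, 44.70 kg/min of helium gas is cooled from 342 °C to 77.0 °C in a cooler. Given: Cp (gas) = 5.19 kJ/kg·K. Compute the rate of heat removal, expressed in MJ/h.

Q = ṁ·Cp·ΔT = 44.70 × 5.19 × (77.0 − 342) = -61478 kJ/min
Converting: 61478 / 60 s = 1024.6 kW
Cooling duty = 3688.7 MJ/h

Q_c = 3690 MJ/h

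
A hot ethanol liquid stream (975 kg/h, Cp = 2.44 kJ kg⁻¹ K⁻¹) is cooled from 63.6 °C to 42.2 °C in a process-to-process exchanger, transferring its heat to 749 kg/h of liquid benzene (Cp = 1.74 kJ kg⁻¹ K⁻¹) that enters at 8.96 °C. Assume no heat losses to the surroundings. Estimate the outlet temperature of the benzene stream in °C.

Heat released by hot stream: Q = 975 × 2.44 × (63.6 − 42.2) = 50911 kJ/h
Energy balance on cold side (adiabatic exchanger): Q = ṁ_c·Cp_c·(T_c,out − T_c,in)
T_c,out = 8.96 + 50911/(749 × 1.74) = 48.024 °C

T_c,out = 48.0 °C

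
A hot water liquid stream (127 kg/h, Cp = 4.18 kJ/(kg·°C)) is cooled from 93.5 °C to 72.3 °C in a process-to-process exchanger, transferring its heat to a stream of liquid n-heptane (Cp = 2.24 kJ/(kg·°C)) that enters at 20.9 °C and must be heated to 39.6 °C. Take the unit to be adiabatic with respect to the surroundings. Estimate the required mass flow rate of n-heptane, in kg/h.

ṁ_c = 269 kg/h

Heat released by hot stream: Q = 127 × 4.18 × (93.5 − 72.3) = 11254 kJ/h
Energy balance on cold side (adiabatic exchanger): Q = ṁ_c·Cp_c·(T_c,out − T_c,in)
ṁ_c = 11254 / [2.24 × (39.6 − 20.9)] = 268.67 kg/h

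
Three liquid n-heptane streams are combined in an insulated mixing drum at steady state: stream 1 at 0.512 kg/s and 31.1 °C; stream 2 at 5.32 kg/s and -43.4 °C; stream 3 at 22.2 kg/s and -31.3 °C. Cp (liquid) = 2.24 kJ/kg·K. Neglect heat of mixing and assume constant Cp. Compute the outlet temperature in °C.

Adiabatic, steady state ⇒ Σ ṁᵢCp,ᵢ(T_out − Tᵢ) = 0
Σ ṁᵢCp,ᵢTᵢ = 0.512×2.24×31.1 + 5.32×2.24×-43.4 + 22.2×2.24×-31.3 = -2038
Σ ṁᵢCp,ᵢ = 0.512×2.24 + 5.32×2.24 + 22.2×2.24 = 62.792
T_out = -2038 / 62.792 = -32.457 °C

T_out = -32.5 °C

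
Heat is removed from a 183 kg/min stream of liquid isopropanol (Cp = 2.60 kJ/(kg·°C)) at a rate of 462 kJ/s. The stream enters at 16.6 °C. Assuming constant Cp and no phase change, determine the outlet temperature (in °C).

T_out = -41.7 °C

Q = 462 kJ/s = 27720 kJ/min
ΔT = Q/(ṁ·Cp) = 27720/(183×2.60) = 58.26 K
T_out = 16.6 − 58.26 = -41.66 °C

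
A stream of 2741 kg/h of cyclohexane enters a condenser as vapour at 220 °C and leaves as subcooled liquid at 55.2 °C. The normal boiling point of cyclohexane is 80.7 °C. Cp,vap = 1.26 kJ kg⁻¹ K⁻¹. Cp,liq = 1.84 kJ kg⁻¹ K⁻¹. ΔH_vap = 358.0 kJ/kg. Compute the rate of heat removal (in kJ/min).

Q_c = 26500 kJ/min

vapour 220→80.7 °C: -175.52 kJ/kg
condensation at 80.7 °C: -358 kJ/kg
liquid 80.7→55.2 °C: -46.92 kJ/kg
Δh = -175.52 + -358 + -46.92 = -580.44 kJ/kg
Q = ṁ·Δh = 2741 kg/h × -580.44 kJ/kg = -1.591e+06 kJ/h
|Q| = 441.94 kW = 26516 kJ/min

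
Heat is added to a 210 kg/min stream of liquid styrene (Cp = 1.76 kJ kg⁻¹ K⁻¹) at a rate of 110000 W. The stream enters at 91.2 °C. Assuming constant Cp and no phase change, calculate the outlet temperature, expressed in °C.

Q = 110000 W = 6600 kJ/min
ΔT = Q/(ṁ·Cp) = 6600/(210×1.76) = 17.857 K
T_out = 91.2 + 17.857 = 109.06 °C

T_out = 109 °C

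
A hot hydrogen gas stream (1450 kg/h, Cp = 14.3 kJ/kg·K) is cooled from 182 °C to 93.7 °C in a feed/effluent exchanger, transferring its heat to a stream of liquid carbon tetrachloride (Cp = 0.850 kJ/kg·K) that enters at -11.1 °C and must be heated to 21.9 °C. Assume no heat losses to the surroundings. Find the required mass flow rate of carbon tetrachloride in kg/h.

Heat released by hot stream: Q = 1450 × 14.3 × (182 − 93.7) = 1.8309e+06 kJ/h
Energy balance on cold side (adiabatic exchanger): Q = ṁ_c·Cp_c·(T_c,out − T_c,in)
ṁ_c = 1.8309e+06 / [0.850 × (21.9 − -11.1)] = 65273 kg/h

ṁ_c = 65300 kg/h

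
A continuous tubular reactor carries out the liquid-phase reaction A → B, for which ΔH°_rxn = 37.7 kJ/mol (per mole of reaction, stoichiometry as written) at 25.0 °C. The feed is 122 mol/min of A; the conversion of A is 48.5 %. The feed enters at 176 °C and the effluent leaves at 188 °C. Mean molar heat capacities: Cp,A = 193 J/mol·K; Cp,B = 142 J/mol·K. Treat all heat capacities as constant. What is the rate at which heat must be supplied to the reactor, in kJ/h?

Q_in = 121000 kJ/h

Extent of reaction ξ = 0.485 × 122 = 59.17 mol/min
Reaction term: ξ·ΔH°_rxn = 59.17 × 37.7 = 2230.7 kJ/min
Sensible, feed 176→25 °C: -3555.4 kJ/min
Outlet flows (mol/min): A 62.83, B 59.17
Sensible, products 25→188 °C: 3346.1 kJ/min
Q = ΔH = 2021.4 kJ/min = 33.69 kW
Heat supplied = 121280 kJ/h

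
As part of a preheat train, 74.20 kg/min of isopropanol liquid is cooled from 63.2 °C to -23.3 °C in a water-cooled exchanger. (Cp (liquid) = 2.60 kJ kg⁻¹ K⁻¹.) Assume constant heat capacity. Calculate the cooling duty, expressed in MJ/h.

Q = ṁ·Cp·ΔT = 74.20 × 2.60 × (-23.3 − 63.2) = -16688 kJ/min
Converting: 16688 / 60 s = 278.13 kW
Cooling duty = 1001.3 MJ/h

Q_c = 1000 MJ/h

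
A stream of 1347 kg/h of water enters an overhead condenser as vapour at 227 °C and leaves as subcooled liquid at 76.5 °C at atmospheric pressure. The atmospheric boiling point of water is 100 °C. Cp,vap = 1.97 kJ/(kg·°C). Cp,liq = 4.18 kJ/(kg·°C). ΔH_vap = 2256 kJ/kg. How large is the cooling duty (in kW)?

Q_c = 974 kW

vapour 227→100 °C: -250.19 kJ/kg
condensation at 100 °C: -2256 kJ/kg
liquid 100→76.5 °C: -98.23 kJ/kg
Δh = -250.19 + -2256 + -98.23 = -2604.4 kJ/kg
Q = ṁ·Δh = 1347 kg/h × -2604.4 kJ/kg = -3.5082e+06 kJ/h
|Q| = 974.49 kW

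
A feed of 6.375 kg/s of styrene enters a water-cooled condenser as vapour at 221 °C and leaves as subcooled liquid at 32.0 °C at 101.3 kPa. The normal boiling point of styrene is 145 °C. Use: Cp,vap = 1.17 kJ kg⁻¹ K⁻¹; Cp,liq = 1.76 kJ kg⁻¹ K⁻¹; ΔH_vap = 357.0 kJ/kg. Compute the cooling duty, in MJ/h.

vapour 221→145 °C: -88.92 kJ/kg
condensation at 145 °C: -357 kJ/kg
liquid 145→32.0 °C: -198.88 kJ/kg
Δh = -88.92 + -357 + -198.88 = -644.8 kJ/kg
Q = ṁ·Δh = 6.375 kg/s × -644.8 kJ/kg = -4110.6 kJ/s
|Q| = 4110.6 kW = 14798 MJ/h

Q_c = 14800 MJ/h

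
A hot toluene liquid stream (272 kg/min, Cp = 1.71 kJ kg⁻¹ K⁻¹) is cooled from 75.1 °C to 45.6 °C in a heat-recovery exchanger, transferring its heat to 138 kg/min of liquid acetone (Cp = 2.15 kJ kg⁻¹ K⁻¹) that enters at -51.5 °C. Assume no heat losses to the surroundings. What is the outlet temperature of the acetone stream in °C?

Heat released by hot stream: Q = 272 × 1.71 × (75.1 − 45.6) = 13721 kJ/min
Energy balance on cold side (adiabatic exchanger): Q = ṁ_c·Cp_c·(T_c,out − T_c,in)
T_c,out = -51.5 + 13721/(138 × 2.15) = -5.2545 °C

T_c,out = -5.25 °C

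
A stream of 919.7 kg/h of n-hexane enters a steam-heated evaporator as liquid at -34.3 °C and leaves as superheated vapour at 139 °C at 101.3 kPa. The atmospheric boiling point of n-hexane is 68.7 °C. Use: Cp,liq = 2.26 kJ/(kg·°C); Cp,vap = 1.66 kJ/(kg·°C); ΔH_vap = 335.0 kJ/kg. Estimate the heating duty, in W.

liquid -34.3→68.7 °C: 232.78 kJ/kg
vaporisation at 68.7 °C: 335 kJ/kg
vapour 68.7→139 °C: 116.7 kJ/kg
Δh = 232.78 + 335 + 116.7 = 684.48 kJ/kg
Q = ṁ·Δh = 919.7 kg/h × 684.48 kJ/kg = 629510 kJ/h
|Q| = 174.87 kW = 174870 W

Q = 175000 W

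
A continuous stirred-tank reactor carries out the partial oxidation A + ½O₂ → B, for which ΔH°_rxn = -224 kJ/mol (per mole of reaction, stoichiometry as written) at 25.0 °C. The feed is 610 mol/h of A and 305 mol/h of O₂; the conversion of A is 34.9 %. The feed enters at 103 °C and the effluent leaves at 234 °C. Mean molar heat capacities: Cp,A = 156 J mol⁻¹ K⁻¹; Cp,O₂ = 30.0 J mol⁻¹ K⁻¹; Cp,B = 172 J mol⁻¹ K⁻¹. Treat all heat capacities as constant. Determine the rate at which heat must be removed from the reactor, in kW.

Extent of reaction ξ = 0.349 × 610 = 212.89 mol/h
Reaction term: ξ·ΔH°_rxn = 212.89 × -224 = -47687 kJ/h
Sensible, feed 103→25 °C: -8136.2 kJ/h
Outlet flows (mol/h): A 397.11, O₂ 198.56, B 212.89
Sensible, products 25→234 °C: 21845 kJ/h
Q = ΔH = -33978 kJ/h = -9.4384 kW
Heat removed = 9.4384 kW

Q_out = 9.44 kW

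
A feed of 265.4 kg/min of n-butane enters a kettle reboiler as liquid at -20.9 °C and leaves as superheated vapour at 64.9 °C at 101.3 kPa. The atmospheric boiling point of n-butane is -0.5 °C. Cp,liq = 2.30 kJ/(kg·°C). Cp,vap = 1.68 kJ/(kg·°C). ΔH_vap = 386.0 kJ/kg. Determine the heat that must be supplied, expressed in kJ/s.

liquid -20.9→-0.5 °C: 46.92 kJ/kg
vaporisation at -0.5 °C: 386 kJ/kg
vapour -0.5→64.9 °C: 109.87 kJ/kg
Δh = 46.92 + 386 + 109.87 = 542.79 kJ/kg
Q = ṁ·Δh = 265.4 kg/min × 542.79 kJ/kg = 144060 kJ/min
|Q| = 2400.9 kW

Q = 2400 kJ/s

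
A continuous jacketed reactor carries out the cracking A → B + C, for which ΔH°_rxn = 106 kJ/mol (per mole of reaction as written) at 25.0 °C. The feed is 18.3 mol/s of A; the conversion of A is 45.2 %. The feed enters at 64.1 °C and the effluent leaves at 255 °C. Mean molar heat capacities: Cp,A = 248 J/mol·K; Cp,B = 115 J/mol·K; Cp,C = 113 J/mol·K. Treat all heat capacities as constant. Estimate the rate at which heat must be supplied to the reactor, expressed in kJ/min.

Extent of reaction ξ = 0.452 × 18.3 = 8.2716 mol/s
Reaction term: ξ·ΔH°_rxn = 8.2716 × 106 = 876.79 kJ/s
Sensible, feed 64.1→25 °C: -177.45 kJ/s
Outlet flows (mol/s): A 10.028, B 8.2716, C 8.2716
Sensible, products 25→255 °C: 1005.8 kJ/s
Q = ΔH = 1705.1 kJ/s = 1705.1 kW
Heat supplied = 102310 kJ/min

Q_in = 102000 kJ/min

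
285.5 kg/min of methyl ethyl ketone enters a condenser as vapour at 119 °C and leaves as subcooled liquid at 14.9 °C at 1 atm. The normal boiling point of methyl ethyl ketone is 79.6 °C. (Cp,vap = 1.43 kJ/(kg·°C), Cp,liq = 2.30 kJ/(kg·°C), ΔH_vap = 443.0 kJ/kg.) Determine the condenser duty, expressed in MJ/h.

Q_c = 11100 MJ/h

vapour 119→79.6 °C: -56.342 kJ/kg
condensation at 79.6 °C: -443 kJ/kg
liquid 79.6→14.9 °C: -148.81 kJ/kg
Δh = -56.342 + -443 + -148.81 = -648.15 kJ/kg
Q = ṁ·Δh = 285.5 kg/min × -648.15 kJ/kg = -185050 kJ/min
|Q| = 3084.1 kW = 11103 MJ/h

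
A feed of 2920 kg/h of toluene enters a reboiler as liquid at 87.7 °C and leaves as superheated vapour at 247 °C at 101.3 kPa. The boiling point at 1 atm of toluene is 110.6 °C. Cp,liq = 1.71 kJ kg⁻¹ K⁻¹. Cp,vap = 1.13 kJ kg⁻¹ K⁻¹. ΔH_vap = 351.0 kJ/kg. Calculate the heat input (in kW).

Q = 441 kW

liquid 87.7→110.6 °C: 39.159 kJ/kg
vaporisation at 110.6 °C: 351 kJ/kg
vapour 110.6→247 °C: 154.13 kJ/kg
Δh = 39.159 + 351 + 154.13 = 544.29 kJ/kg
Q = ṁ·Δh = 2920 kg/h × 544.29 kJ/kg = 1.5893e+06 kJ/h
|Q| = 441.48 kW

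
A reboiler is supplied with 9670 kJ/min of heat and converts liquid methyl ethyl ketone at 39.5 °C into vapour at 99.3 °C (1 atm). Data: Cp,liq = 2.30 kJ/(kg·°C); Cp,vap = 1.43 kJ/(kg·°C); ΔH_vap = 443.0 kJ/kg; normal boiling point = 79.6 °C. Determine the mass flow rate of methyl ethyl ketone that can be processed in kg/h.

Δh = 2.30×(79.6−39.5) + 443.0 + 1.43×(99.3−79.6) = 563.4 kJ/kg
Q = 9670 kJ/min = 161.17 kJ/s = 580200 kJ/h
ṁ = Q/Δh = 580200 / 563.4 = 1029.8 kg/h

ṁ = 1030 kg/h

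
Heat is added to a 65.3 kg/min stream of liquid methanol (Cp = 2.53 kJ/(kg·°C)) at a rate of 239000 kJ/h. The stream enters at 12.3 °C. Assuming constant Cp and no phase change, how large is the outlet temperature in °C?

T_out = 36.4 °C

Q = 239000 kJ/h = 3983.3 kJ/min
ΔT = Q/(ṁ·Cp) = 3983.3/(65.3×2.53) = 24.111 K
T_out = 12.3 + 24.111 = 36.411 °C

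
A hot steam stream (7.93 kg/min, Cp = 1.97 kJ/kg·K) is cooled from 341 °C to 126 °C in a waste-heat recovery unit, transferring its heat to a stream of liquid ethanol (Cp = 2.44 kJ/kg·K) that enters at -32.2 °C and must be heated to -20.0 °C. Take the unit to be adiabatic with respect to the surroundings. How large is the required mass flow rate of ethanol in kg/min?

Heat released by hot stream: Q = 7.93 × 1.97 × (341 − 126) = 3358.8 kJ/min
Energy balance on cold side (adiabatic exchanger): Q = ṁ_c·Cp_c·(T_c,out − T_c,in)
ṁ_c = 3358.8 / [2.44 × (-20.0 − -32.2)] = 112.83 kg/min

ṁ_c = 113 kg/min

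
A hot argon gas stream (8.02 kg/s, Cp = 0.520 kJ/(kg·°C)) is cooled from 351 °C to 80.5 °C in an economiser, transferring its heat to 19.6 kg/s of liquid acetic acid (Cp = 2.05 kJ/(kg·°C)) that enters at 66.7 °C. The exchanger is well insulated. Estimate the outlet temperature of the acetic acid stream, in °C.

Heat released by hot stream: Q = 8.02 × 0.520 × (351 − 80.5) = 1128.1 kJ/s
Energy balance on cold side (adiabatic exchanger): Q = ṁ_c·Cp_c·(T_c,out − T_c,in)
T_c,out = 66.7 + 1128.1/(19.6 × 2.05) = 94.776 °C

T_c,out = 94.8 °C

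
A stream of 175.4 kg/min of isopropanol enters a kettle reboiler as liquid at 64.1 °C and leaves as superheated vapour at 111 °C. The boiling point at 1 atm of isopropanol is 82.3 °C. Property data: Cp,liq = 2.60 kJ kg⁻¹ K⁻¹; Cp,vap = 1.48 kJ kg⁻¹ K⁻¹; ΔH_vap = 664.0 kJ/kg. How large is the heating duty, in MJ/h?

liquid 64.1→82.3 °C: 47.32 kJ/kg
vaporisation at 82.3 °C: 664 kJ/kg
vapour 82.3→111 °C: 42.476 kJ/kg
Δh = 47.32 + 664 + 42.476 = 753.8 kJ/kg
Q = ṁ·Δh = 175.4 kg/min × 753.8 kJ/kg = 132220 kJ/min
|Q| = 2203.6 kW = 7932.9 MJ/h

Q = 7930 MJ/h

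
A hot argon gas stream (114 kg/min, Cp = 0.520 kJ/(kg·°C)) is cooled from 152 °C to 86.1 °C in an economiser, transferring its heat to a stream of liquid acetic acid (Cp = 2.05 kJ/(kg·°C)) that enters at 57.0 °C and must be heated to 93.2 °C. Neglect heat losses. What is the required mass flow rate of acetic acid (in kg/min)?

Heat released by hot stream: Q = 114 × 0.520 × (152 − 86.1) = 3906.6 kJ/min
Energy balance on cold side (adiabatic exchanger): Q = ṁ_c·Cp_c·(T_c,out − T_c,in)
ṁ_c = 3906.6 / [2.05 × (93.2 − 57.0)] = 52.642 kg/min

ṁ_c = 52.6 kg/min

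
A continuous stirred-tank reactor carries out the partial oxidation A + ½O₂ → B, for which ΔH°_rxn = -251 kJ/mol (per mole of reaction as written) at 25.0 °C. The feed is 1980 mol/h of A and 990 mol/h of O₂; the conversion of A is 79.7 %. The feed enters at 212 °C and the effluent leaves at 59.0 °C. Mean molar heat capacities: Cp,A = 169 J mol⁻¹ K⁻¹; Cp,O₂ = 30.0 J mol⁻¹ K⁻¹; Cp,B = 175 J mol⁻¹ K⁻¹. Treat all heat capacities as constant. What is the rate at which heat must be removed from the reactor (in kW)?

Q_out = 126 kW

Extent of reaction ξ = 0.797 × 1980 = 1578.1 mol/h
Reaction term: ξ·ΔH°_rxn = 1578.1 × -251 = -396090 kJ/h
Sensible, feed 212→25 °C: -68128 kJ/h
Outlet flows (mol/h): A 401.94, O₂ 200.97, B 1578.1
Sensible, products 25→59.0 °C: 11904 kJ/h
Q = ΔH = -452320 kJ/h = -125.64 kW
Heat removed = 125.64 kW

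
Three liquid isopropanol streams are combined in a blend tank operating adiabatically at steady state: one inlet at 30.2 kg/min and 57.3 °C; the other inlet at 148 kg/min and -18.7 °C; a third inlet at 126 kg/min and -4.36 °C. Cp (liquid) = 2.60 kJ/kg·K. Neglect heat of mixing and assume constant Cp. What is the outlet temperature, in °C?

Energy balance with Q = 0: Σ ṁᵢCp,ᵢ(T_out − Tᵢ) = 0
Σ ṁᵢCp,ᵢTᵢ = 30.2×2.60×57.3 + 148×2.60×-18.7 + 126×2.60×-4.36 = -4124.9
Σ ṁᵢCp,ᵢ = 30.2×2.60 + 148×2.60 + 126×2.60 = 790.92
T_out = -4124.9 / 790.92 = -5.2153 °C

T_out = -5.22 °C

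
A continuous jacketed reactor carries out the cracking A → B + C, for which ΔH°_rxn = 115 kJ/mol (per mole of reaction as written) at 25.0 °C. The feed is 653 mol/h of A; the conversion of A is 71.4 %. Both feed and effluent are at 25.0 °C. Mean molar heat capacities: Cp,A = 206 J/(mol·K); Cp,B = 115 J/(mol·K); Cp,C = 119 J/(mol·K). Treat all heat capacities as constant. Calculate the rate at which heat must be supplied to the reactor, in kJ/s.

Extent of reaction ξ = 0.714 × 653 = 466.24 mol/h
Reaction term: ξ·ΔH°_rxn = 466.24 × 115 = 53618 kJ/h
Q = ΔH = 53618 kJ/h = 14.894 kW
Heat supplied = 14.894 kJ/s

Q_in = 14.9 kJ/s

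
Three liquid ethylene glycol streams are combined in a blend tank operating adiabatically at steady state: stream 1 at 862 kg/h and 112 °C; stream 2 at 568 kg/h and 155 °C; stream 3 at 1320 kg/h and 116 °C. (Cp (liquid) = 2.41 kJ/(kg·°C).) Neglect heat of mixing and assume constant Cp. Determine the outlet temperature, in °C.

T_out = 123 °C

Energy balance with Q = 0: Σ ṁᵢCp,ᵢ(T_out − Tᵢ) = 0
Σ ṁᵢCp,ᵢTᵢ = 862×2.41×112 + 568×2.41×155 + 1320×2.41×116 = 813870
Σ ṁᵢCp,ᵢ = 862×2.41 + 568×2.41 + 1320×2.41 = 6627.5
T_out = 813870 / 6627.5 = 122.8 °C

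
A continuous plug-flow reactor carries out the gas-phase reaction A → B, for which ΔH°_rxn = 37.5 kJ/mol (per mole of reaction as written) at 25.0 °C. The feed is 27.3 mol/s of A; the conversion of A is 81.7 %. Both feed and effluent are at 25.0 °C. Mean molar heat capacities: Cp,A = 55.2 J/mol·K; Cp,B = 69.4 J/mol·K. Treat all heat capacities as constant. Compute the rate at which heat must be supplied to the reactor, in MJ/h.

Extent of reaction ξ = 0.817 × 27.3 = 22.304 mol/s
Reaction term: ξ·ΔH°_rxn = 22.304 × 37.5 = 836.4 kJ/s
Q = ΔH = 836.4 kJ/s = 836.4 kW
Heat supplied = 3011.1 MJ/h

Q_in = 3010 MJ/h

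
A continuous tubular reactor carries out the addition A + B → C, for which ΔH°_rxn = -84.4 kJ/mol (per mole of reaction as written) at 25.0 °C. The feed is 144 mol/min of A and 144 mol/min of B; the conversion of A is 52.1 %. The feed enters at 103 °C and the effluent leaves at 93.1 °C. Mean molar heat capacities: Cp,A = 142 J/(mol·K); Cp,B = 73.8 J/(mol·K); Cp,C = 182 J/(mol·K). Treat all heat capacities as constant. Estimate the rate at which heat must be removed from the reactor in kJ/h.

Extent of reaction ξ = 0.521 × 144 = 75.024 mol/min
Reaction term: ξ·ΔH°_rxn = 75.024 × -84.4 = -6332 kJ/min
Sensible, feed 103→25 °C: -2423.9 kJ/min
Outlet flows (mol/min): A 68.976, B 68.976, C 75.024
Sensible, products 25→93.1 °C: 1943.5 kJ/min
Q = ΔH = -6812.4 kJ/min = -113.54 kW
Heat removed = 408740 kJ/h

Q_out = 409000 kJ/h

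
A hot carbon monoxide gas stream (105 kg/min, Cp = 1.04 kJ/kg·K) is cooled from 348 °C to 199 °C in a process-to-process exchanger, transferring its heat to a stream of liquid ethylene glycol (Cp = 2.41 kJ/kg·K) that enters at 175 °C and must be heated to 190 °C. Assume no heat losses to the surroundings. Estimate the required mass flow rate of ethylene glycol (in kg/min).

ṁ_c = 450 kg/min

Heat released by hot stream: Q = 105 × 1.04 × (348 − 199) = 16271 kJ/min
Energy balance on cold side (adiabatic exchanger): Q = ṁ_c·Cp_c·(T_c,out − T_c,in)
ṁ_c = 16271 / [2.41 × (190 − 175)] = 450.09 kg/min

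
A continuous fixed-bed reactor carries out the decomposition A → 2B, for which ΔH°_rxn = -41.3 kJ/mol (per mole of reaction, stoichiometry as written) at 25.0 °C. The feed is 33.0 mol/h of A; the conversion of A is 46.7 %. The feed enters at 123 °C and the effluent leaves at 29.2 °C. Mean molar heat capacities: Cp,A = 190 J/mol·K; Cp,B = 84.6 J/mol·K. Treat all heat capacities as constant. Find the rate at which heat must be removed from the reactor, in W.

Extent of reaction ξ = 0.467 × 33.0 = 15.411 mol/h
Reaction term: ξ·ΔH°_rxn = 15.411 × -41.3 = -636.47 kJ/h
Sensible, feed 123→25 °C: -614.46 kJ/h
Outlet flows (mol/h): A 17.589, B 30.822
Sensible, products 25→29.2 °C: 24.988 kJ/h
Q = ΔH = -1225.9 kJ/h = -0.34054 kW
Heat removed = 340.54 W

Q_out = 341 W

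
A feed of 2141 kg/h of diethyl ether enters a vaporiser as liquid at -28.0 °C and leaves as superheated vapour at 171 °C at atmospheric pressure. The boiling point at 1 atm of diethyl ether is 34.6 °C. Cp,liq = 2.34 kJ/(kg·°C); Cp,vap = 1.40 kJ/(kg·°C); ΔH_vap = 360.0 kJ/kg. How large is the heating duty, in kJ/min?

Q = 24900 kJ/min

liquid -28.0→34.6 °C: 146.48 kJ/kg
vaporisation at 34.6 °C: 360 kJ/kg
vapour 34.6→171 °C: 190.96 kJ/kg
Δh = 146.48 + 360 + 190.96 = 697.44 kJ/kg
Q = ṁ·Δh = 2141 kg/h × 697.44 kJ/kg = 1.4932e+06 kJ/h
|Q| = 414.79 kW = 24887 kJ/min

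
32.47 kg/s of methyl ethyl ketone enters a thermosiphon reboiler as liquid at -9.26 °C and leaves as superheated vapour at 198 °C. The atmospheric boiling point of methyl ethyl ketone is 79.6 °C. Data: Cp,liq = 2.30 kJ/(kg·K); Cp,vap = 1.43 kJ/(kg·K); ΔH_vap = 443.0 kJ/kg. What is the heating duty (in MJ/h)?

liquid -9.26→79.6 °C: 204.38 kJ/kg
vaporisation at 79.6 °C: 443 kJ/kg
vapour 79.6→198 °C: 169.31 kJ/kg
Δh = 204.38 + 443 + 169.31 = 816.69 kJ/kg
Q = ṁ·Δh = 32.47 kg/s × 816.69 kJ/kg = 26518 kJ/s
|Q| = 26518 kW = 95465 MJ/h

Q = 95500 MJ/h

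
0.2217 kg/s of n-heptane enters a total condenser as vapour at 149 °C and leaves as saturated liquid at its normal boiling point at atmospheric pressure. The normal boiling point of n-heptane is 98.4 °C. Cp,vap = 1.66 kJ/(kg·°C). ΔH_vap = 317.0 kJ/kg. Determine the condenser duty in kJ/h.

vapour 149→98.4 °C: -83.996 kJ/kg
condensation at 98.4 °C: -317 kJ/kg
Δh = -83.996 + -317 = -401 kJ/kg
Q = ṁ·Δh = 0.2217 kg/s × -401 kJ/kg = -88.901 kJ/s
|Q| = 88.901 kW = 320040 kJ/h

Q_c = 320000 kJ/h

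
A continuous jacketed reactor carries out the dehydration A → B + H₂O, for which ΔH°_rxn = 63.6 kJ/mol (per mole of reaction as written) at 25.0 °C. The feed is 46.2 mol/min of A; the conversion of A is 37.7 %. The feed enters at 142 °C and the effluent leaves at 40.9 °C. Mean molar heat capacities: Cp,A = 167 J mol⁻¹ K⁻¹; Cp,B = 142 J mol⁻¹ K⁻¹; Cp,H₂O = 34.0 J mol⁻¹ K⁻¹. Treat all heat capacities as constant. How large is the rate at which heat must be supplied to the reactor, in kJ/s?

Q_in = 5.50 kJ/s

Extent of reaction ξ = 0.377 × 46.2 = 17.417 mol/min
Reaction term: ξ·ΔH°_rxn = 17.417 × 63.6 = 1107.7 kJ/min
Sensible, feed 142→25 °C: -902.7 kJ/min
Outlet flows (mol/min): A 28.783, B 17.417, H₂O 17.417
Sensible, products 25→40.9 °C: 125.17 kJ/min
Q = ΔH = 330.21 kJ/min = 5.5035 kW
Heat supplied = 5.5035 kJ/s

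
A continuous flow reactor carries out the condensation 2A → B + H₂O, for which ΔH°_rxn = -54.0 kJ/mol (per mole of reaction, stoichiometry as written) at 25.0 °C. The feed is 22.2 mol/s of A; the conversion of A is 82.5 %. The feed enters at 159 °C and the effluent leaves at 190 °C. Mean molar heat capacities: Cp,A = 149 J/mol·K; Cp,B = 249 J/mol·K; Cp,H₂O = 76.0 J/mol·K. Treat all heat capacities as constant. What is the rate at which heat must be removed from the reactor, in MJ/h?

Extent of reaction ξ = 0.825 × 22.2 / 2 = 9.1575 mol/s
Reaction term: ξ·ΔH°_rxn = 9.1575 × -54.0 = -494.5 kJ/s
Sensible, feed 159→25 °C: -443.25 kJ/s
Outlet flows (mol/s): A 3.885, B 9.1575, H₂O 9.1575
Sensible, products 25→190 °C: 586.58 kJ/s
Q = ΔH = -351.17 kJ/s = -351.17 kW
Heat removed = 1264.2 MJ/h

Q_out = 1260 MJ/h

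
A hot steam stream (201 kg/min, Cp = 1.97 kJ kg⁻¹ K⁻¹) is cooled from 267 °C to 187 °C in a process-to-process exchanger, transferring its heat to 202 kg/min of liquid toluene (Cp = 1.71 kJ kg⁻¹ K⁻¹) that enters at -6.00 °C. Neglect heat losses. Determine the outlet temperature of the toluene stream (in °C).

Heat released by hot stream: Q = 201 × 1.97 × (267 − 187) = 31678 kJ/min
Energy balance on cold side (adiabatic exchanger): Q = ṁ_c·Cp_c·(T_c,out − T_c,in)
T_c,out = -6.00 + 31678/(202 × 1.71) = 85.707 °C

T_c,out = 85.7 °C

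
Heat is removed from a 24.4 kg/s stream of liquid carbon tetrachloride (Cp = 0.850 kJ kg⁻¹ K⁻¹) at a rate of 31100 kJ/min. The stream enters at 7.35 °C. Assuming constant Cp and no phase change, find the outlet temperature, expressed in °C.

T_out = -17.6 °C

Q = 31100 kJ/min = 518.33 kJ/s
ΔT = Q/(ṁ·Cp) = 518.33/(24.4×0.850) = 24.992 K
T_out = 7.35 − 24.992 = -17.642 °C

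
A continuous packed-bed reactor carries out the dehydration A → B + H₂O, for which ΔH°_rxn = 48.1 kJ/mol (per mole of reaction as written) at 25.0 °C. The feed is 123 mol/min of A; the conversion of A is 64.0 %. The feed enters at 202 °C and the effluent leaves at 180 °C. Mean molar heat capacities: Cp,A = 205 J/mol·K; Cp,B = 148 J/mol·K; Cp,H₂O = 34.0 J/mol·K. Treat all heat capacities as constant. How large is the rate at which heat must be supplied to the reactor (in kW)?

Extent of reaction ξ = 0.640 × 123 = 78.72 mol/min
Reaction term: ξ·ΔH°_rxn = 78.72 × 48.1 = 3786.4 kJ/min
Sensible, feed 202→25 °C: -4463.1 kJ/min
Outlet flows (mol/min): A 44.28, B 78.72, H₂O 78.72
Sensible, products 25→180 °C: 3627.7 kJ/min
Q = ΔH = 2951.1 kJ/min = 49.184 kW
Heat supplied = 49.184 kW

Q_in = 49.2 kW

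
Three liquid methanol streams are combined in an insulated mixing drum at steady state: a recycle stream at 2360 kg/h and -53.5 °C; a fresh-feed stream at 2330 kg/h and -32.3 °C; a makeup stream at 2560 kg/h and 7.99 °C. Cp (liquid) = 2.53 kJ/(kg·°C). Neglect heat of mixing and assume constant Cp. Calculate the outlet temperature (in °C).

Adiabatic, steady state ⇒ Σ ṁᵢCp,ᵢ(T_out − Tᵢ) = 0
Σ ṁᵢCp,ᵢTᵢ = 2360×2.53×-53.5 + 2330×2.53×-32.3 + 2560×2.53×7.99 = -458090
Σ ṁᵢCp,ᵢ = 2360×2.53 + 2330×2.53 + 2560×2.53 = 18342
T_out = -458090 / 18342 = -24.974 °C

T_out = -25.0 °C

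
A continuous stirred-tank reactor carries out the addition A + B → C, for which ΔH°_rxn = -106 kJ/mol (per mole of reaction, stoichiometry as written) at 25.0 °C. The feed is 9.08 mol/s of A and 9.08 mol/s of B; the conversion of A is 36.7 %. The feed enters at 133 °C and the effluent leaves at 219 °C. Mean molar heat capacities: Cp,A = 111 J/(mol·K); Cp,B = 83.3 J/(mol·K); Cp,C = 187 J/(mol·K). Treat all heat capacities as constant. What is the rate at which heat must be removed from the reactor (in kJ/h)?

Extent of reaction ξ = 0.367 × 9.08 = 3.3324 mol/s
Reaction term: ξ·ΔH°_rxn = 3.3324 × -106 = -353.23 kJ/s
Sensible, feed 133→25 °C: -190.54 kJ/s
Outlet flows (mol/s): A 5.7476, B 5.7476, C 3.3324
Sensible, products 25→219 °C: 337.54 kJ/s
Q = ΔH = -206.22 kJ/s = -206.22 kW
Heat removed = 742410 kJ/h

Q_out = 742000 kJ/h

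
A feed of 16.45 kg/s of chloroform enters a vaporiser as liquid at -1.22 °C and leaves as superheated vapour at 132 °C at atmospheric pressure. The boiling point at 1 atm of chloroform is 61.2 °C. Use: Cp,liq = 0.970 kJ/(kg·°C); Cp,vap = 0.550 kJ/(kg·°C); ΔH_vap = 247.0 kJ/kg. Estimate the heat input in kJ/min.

liquid -1.22→61.2 °C: 60.547 kJ/kg
vaporisation at 61.2 °C: 247 kJ/kg
vapour 61.2→132 °C: 38.94 kJ/kg
Δh = 60.547 + 247 + 38.94 = 346.49 kJ/kg
Q = ṁ·Δh = 16.45 kg/s × 346.49 kJ/kg = 5699.7 kJ/s
|Q| = 5699.7 kW = 341980 kJ/min

Q = 342000 kJ/min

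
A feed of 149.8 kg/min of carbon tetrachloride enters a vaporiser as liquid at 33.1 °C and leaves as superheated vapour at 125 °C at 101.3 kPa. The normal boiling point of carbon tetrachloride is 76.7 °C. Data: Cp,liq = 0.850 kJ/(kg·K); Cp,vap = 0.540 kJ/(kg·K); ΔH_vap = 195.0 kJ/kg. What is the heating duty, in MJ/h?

liquid 33.1→76.7 °C: 37.06 kJ/kg
vaporisation at 76.7 °C: 195 kJ/kg
vapour 76.7→125 °C: 26.082 kJ/kg
Δh = 37.06 + 195 + 26.082 = 258.14 kJ/kg
Q = ṁ·Δh = 149.8 kg/min × 258.14 kJ/kg = 38670 kJ/min
|Q| = 644.49 kW = 2320.2 MJ/h

Q = 2320 MJ/h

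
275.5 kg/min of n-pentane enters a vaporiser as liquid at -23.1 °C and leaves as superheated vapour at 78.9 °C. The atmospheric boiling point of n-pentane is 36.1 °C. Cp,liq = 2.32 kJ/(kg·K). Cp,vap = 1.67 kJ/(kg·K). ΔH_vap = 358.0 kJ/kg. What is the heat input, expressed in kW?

Q = 2600 kW

liquid -23.1→36.1 °C: 137.34 kJ/kg
vaporisation at 36.1 °C: 358 kJ/kg
vapour 36.1→78.9 °C: 71.476 kJ/kg
Δh = 137.34 + 358 + 71.476 = 566.82 kJ/kg
Q = ṁ·Δh = 275.5 kg/min × 566.82 kJ/kg = 156160 kJ/min
|Q| = 2602.6 kW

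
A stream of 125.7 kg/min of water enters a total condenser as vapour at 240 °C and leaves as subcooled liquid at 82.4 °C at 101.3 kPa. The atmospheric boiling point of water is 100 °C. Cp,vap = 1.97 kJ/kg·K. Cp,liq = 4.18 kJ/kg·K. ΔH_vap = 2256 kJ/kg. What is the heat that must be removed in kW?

vapour 240→100 °C: -275.8 kJ/kg
condensation at 100 °C: -2256 kJ/kg
liquid 100→82.4 °C: -73.568 kJ/kg
Δh = -275.8 + -2256 + -73.568 = -2605.4 kJ/kg
Q = ṁ·Δh = 125.7 kg/min × -2605.4 kJ/kg = -327490 kJ/min
|Q| = 5458.2 kW

Q_c = 5460 kW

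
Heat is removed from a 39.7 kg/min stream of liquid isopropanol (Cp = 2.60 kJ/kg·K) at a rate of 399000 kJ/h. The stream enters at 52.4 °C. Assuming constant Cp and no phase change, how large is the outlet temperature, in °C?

Q = 399000 kJ/h = 6650 kJ/min
ΔT = Q/(ṁ·Cp) = 6650/(39.7×2.60) = 64.425 K
T_out = 52.4 − 64.425 = -12.025 °C

T_out = -12.0 °C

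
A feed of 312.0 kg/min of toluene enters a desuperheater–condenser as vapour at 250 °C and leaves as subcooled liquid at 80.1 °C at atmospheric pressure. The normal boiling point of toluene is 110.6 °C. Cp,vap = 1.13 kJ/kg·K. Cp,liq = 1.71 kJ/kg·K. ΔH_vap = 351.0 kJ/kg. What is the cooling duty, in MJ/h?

Q_c = 10500 MJ/h

vapour 250→110.6 °C: -157.52 kJ/kg
condensation at 110.6 °C: -351 kJ/kg
liquid 110.6→80.1 °C: -52.155 kJ/kg
Δh = -157.52 + -351 + -52.155 = -560.68 kJ/kg
Q = ṁ·Δh = 312.0 kg/min × -560.68 kJ/kg = -174930 kJ/min
|Q| = 2915.5 kW = 10496 MJ/h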